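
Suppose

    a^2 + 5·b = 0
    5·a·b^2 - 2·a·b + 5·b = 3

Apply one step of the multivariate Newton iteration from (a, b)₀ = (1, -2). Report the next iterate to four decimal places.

(1.6364, -0.4545)

At (1, -2): F = (-9.0000, 11.0000).
Jacobian J = [[2·a, 5], [5·b^2 - 2·b, 10·a·b - 2·a + 5]].
At the point, J = [[2.0000, 5.0000], [24.0000, -17.0000]] (det J = -154.0000).
Solving J·Δ = −F gives Δ = (0.6364, 1.5455).
Then the next iterate is (a, b)₁ = (1.6364, -0.4545).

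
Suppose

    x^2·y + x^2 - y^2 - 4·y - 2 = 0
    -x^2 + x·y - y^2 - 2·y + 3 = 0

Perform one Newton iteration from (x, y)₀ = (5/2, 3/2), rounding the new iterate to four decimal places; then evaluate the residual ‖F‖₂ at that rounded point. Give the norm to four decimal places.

At (5/2, 3/2): F = (5.3750, -4.7500).
Jacobian J = [[2·x·y + 2·x, x^2 - 2·y - 4], [-2·x + y, x - 2·y - 2]].
At the point, J = [[12.5000, -0.7500], [-3.5000, -2.5000]] (det J = -33.8750).
Solving J·Δ = −F gives Δ = (-0.5018, -1.1974).
Then the next iterate is (x, y)₁ = (1.9982, 0.3026).
Re-evaluating at (1.9982, 0.3026): F = (1.899059, -1.084915), so ‖F‖₂ = 2.1871.

2.1871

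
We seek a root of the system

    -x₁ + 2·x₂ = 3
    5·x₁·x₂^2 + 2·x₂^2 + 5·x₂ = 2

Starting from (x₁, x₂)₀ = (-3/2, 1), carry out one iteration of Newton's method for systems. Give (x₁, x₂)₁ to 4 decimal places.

(-1.0000, 1.0000)

At (-3/2, 1): F = (0.5000, -2.5000).
Jacobian J = [[-1, 2], [5·x₂^2, 10·x₁·x₂ + 4·x₂ + 5]].
At the point, J = [[-1.0000, 2.0000], [5.0000, -6.0000]] (det J = -4.0000).
Solving J·Δ = −F gives Δ = (0.5000, 0.0000).
Then the next iterate is (x₁, x₂)₁ = (-1.0000, 1.0000).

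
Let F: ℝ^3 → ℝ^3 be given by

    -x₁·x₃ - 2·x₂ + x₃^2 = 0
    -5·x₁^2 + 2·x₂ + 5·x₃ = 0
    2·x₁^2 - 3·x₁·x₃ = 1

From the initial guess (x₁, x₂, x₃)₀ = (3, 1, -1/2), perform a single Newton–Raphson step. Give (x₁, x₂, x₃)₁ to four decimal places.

(1.4514, 0.3559, -0.4340)

At (3, 1, -1/2): F = (-0.2500, -45.5000, 21.5000).
Jacobian J = [[-x₃, -2, -x₁ + 2·x₃], [-10·x₁, 2, 5], [4·x₁ - 3·x₃, 0, -3·x₁]].
At the point, J = [[0.5000, -2.0000, -4.0000], [-30.0000, 2.0000, 5.0000], [13.5000, 0.0000, -9.0000]] (det J = 504.0000).
Solving J·Δ = −F gives Δ = (-1.5486, -0.6441, 0.0660).
Then the next iterate is (x₁, x₂, x₃)₁ = (1.4514, 0.3559, -0.4340).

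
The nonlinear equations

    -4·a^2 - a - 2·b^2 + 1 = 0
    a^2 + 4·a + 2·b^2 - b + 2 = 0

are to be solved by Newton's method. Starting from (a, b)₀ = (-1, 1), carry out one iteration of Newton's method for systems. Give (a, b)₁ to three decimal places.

(-0.586, 0.724)

At (-1, 1): F = (-4.000, 0.000).
Jacobian J = [[-8·a - 1, -4·b], [2·a + 4, 4·b - 1]].
At the point, J = [[7.000, -4.000], [2.000, 3.000]] (det J = 29.000).
Solving J·Δ = −F gives Δ = (0.414, -0.276).
Then the next iterate is (a, b)₁ = (-0.586, 0.724).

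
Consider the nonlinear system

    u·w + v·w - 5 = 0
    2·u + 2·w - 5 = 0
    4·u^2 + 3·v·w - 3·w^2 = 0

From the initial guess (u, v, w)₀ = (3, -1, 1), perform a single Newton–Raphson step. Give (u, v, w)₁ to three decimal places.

(1.292, 3.292, 1.208)

At (3, -1, 1): F = (-3.000, 3.000, 30.000).
Jacobian J = [[w, w, u + v], [2, 0, 2], [8·u, 3·w, 3·v - 6·w]].
At the point, J = [[1.000, 1.000, 2.000], [2.000, 0.000, 2.000], [24.000, 3.000, -9.000]] (det J = 72.000).
Solving J·Δ = −F gives Δ = (-1.708, 4.292, 0.208).
Then the next iterate is (u, v, w)₁ = (1.292, 3.292, 1.208).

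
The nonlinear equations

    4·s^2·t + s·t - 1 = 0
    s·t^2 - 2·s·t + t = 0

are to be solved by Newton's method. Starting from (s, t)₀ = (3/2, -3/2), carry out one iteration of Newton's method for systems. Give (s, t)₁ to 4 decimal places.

(0.9145, -0.9921)

At (3/2, -3/2): F = (-16.7500, 6.3750).
Jacobian J = [[8·s·t + t, 4·s^2 + s], [t^2 - 2·t, 2·s·t - 2·s + 1]].
At the point, J = [[-19.5000, 10.5000], [5.2500, -6.5000]] (det J = 71.6250).
Solving J·Δ = −F gives Δ = (-0.5855, 0.5079).
Then the next iterate is (s, t)₁ = (0.9145, -0.9921).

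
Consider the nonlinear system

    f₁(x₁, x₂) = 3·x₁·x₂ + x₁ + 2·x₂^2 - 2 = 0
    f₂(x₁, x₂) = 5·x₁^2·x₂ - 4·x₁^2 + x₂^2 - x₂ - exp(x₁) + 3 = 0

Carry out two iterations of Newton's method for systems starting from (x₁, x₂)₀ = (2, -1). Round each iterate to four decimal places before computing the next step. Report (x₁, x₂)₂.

(0.6938, 0.6278)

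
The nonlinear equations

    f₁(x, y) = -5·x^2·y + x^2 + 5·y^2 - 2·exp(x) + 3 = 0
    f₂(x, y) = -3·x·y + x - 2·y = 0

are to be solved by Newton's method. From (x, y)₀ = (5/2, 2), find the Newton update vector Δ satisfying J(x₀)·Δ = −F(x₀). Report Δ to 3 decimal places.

At (5/2, 2): F = (-57.61499, -16.500).
Jacobian J = [[-10·x·y + 2·x - 2·exp(x), -5·x^2 + 10·y], [-3·y + 1, -3·x - 2]].
At the point, J = [[-69.36499, -11.250], [-5.000, -9.500]] (det J = 602.71739).
Solving J·Δ = −F gives Δ = (-0.600, -1.421).

(-0.600, -1.421)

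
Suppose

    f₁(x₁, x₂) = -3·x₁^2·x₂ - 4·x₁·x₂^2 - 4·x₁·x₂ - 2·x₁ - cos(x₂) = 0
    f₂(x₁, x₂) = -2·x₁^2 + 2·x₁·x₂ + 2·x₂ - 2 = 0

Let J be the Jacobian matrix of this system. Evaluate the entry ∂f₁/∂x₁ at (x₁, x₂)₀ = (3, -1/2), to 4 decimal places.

∂f₁/∂x₁ = -6·x₁·x₂ - 4·x₂^2 - 4·x₂ - 2.
At (3, -1/2) this is 8.0000.

8.0000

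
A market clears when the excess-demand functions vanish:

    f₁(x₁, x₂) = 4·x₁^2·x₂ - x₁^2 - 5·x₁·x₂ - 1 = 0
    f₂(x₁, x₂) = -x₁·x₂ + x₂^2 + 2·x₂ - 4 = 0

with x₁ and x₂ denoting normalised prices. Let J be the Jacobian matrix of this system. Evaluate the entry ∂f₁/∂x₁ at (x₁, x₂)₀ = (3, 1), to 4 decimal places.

13.0000

∂f₁/∂x₁ = 8·x₁·x₂ - 2·x₁ - 5·x₂.
At (3, 1) this is 13.0000.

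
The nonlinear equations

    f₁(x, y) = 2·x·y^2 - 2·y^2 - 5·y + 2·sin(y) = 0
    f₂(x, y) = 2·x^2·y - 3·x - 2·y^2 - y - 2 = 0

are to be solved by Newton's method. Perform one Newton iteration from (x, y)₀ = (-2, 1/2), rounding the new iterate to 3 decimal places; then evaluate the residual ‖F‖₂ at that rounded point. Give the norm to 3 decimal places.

2.105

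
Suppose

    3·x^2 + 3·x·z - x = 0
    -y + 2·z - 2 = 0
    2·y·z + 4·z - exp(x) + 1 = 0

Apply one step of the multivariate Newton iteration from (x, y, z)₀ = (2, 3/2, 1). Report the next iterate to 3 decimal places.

(1.040, -0.855, 0.573)

At (2, 3/2, 1): F = (16.000, -1.500, 0.61094).
Jacobian J = [[6·x + 3·z - 1, 0, 3·x], [0, -1, 2], [-exp(x), 2·z, 2·y + 4]].
At the point, J = [[14.000, 0.000, 6.000], [0.000, -1.000, 2.000], [-7.38906, 2.000, 7.000]] (det J = -198.33434).
Solving J·Δ = −F gives Δ = (-0.960, -2.355, -0.427).
Then the next iterate is (x, y, z)₁ = (1.040, -0.855, 0.573).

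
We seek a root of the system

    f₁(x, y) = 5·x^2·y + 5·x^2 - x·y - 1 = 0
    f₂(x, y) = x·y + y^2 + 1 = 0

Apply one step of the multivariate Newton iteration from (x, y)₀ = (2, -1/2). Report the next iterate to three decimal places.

At (2, -1/2): F = (10.000, 0.250).
Jacobian J = [[10·x·y + 10·x - y, 5·x^2 - x], [y, x + 2·y]].
At the point, J = [[10.500, 18.000], [-0.500, 1.000]] (det J = 19.500).
Solving J·Δ = −F gives Δ = (-0.282, -0.391).
Then the next iterate is (x, y)₁ = (1.718, -0.891).

(1.718, -0.891)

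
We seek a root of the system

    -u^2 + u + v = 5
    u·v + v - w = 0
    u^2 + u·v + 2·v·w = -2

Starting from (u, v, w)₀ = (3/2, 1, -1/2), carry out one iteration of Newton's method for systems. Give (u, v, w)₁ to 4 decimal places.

(-0.6691, 1.4118, 1.3603)

At (3/2, 1, -1/2): F = (-4.7500, 3.0000, 4.7500).
Jacobian J = [[-2·u + 1, 1, 0], [v, u + 1, -1], [2·u + v, u + 2·w, 2·v]].
At the point, J = [[-2.0000, 1.0000, 0.0000], [1.0000, 2.5000, -1.0000], [4.0000, 0.5000, 2.0000]] (det J = -17.0000).
Solving J·Δ = −F gives Δ = (-2.1691, 0.4118, 1.8603).
Then the next iterate is (u, v, w)₁ = (-0.6691, 1.4118, 1.3603).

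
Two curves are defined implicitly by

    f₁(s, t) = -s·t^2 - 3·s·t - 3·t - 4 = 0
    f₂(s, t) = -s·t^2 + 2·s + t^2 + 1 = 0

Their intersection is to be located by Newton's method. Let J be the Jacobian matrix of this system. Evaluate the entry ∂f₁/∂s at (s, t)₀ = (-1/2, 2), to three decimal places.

∂f₁/∂s = -t^2 - 3·t.
At (-1/2, 2) this is -10.000.

-10.000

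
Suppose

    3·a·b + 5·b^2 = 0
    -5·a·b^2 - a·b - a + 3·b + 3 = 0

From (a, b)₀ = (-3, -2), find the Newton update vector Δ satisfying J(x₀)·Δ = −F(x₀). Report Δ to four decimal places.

(-2.1410, 1.7533)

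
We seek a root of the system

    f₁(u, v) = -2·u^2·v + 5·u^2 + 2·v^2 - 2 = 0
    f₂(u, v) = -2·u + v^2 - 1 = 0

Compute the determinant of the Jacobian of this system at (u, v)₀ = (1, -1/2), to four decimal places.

-20.0000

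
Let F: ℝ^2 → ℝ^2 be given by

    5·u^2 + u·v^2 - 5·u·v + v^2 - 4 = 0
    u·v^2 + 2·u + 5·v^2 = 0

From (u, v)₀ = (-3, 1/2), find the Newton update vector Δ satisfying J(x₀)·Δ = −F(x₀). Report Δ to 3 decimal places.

(1.787, 0.740)

At (-3, 1/2): F = (48.000, -5.500).
Jacobian J = [[10·u + v^2 - 5·v, 2·u·v - 5·u + 2·v], [v^2 + 2, 2·u·v + 10·v]].
At the point, J = [[-32.250, 13.000], [2.250, 2.000]] (det J = -93.750).
Solving J·Δ = −F gives Δ = (1.787, 0.740).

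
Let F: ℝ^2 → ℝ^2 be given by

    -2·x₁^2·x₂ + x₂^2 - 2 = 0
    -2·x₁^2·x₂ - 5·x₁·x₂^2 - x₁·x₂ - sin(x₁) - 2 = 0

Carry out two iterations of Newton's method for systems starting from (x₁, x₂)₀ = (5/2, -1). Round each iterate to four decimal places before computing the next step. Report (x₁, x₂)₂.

At (5/2, -1): F = (11.5000, -0.098472).
Jacobian J = [[-4·x₁·x₂, -2·x₁^2 + 2·x₂], [-4·x₁·x₂ - 5·x₂^2 - x₂ - cos(x₁), -2·x₁^2 - 10·x₁·x₂ - x₁]].
At the point, J = [[10.0000, -14.5000], [6.801144, 10.0000]] (det J = 198.616582).
Solving J·Δ = −F gives Δ = (-0.5718, 0.3987).
Then the next iterate is (x₁, x₂)₁ = (1.9282, -0.6013).
Round to (1.9282, -0.6013) and repeat: F = (2.832775, -0.791985), J = [[4.637707, -8.638510], [3.781041, 2.230156]].
Δ = (0.0122, 0.3345), so (x₁, x₂)₂ = (1.9404, -0.2668).

(1.9404, -0.2668)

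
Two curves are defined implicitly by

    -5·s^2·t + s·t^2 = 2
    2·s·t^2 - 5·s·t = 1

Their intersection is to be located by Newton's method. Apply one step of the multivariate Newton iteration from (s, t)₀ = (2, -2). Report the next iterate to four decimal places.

(1.6625, -0.8875)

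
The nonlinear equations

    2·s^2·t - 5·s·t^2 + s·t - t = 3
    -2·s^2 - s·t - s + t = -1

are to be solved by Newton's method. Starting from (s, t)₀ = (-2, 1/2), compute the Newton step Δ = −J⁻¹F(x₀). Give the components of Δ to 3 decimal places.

(0.523, 0.032)

At (-2, 1/2): F = (2.000, -3.500).
Jacobian J = [[4·s·t - 5·t^2 + t, 2·s^2 - 10·s·t + s - 1], [-4·s - t - 1, -s + 1]].
At the point, J = [[-4.750, 15.000], [6.500, 3.000]] (det J = -111.750).
Solving J·Δ = −F gives Δ = (0.523, 0.032).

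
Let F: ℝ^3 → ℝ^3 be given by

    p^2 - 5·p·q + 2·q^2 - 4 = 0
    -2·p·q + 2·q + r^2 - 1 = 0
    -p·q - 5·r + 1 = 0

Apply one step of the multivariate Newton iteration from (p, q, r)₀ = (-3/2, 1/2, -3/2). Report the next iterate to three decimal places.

At (-3/2, 1/2, -3/2): F = (2.500, 3.750, 9.250).
Jacobian J = [[2·p - 5·q, -5·p + 4·q, 0], [-2·q, -2·p + 2, 2·r], [-q, -p, -5]].
At the point, J = [[-5.500, 9.500, 0.000], [-1.000, 5.000, -3.000], [-0.500, 1.500, -5.000]] (det J = 79.500).
Solving J·Δ = −F gives Δ = (1.720, 0.733, 1.898).
Then the next iterate is (p, q, r)₁ = (0.220, 1.233, 0.398).

(0.220, 1.233, 0.398)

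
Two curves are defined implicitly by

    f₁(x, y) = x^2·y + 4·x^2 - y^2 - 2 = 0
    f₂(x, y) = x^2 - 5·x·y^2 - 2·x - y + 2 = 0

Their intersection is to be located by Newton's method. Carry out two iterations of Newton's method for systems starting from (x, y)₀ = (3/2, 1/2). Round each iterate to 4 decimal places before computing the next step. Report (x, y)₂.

(0.7275, 0.4090)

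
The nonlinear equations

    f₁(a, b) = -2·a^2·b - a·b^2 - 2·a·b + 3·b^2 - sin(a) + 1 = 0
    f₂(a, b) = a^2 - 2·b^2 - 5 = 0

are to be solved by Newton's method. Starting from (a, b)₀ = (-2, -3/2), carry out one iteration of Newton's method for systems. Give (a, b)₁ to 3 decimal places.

At (-2, -3/2): F = (19.15930, -5.500).
Jacobian J = [[-4·a·b - b^2 - 2·b - cos(a), -2·a^2 - 2·a·b - 2·a + 6·b], [2·a, -4·b]].
At the point, J = [[-10.83385, -19.000], [-4.000, 6.000]] (det J = -141.00312).
Solving J·Δ = −F gives Δ = (0.074, 0.966).
Then the next iterate is (a, b)₁ = (-1.926, -0.534).

(-1.926, -0.534)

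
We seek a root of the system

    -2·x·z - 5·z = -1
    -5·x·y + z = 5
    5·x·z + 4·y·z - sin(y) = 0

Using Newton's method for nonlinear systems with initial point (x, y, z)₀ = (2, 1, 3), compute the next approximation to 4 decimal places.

At (2, 1, 3): F = (-26.0000, -12.0000, 41.158529).
Jacobian J = [[-2·z, 0, -2·x - 5], [-5·y, -5·x, 1], [5·z, 4·z - cos(y), 5·x + 4·y]].
At the point, J = [[-6.0000, 0.0000, -9.0000], [-5.0000, -10.0000, 1.0000], [15.0000, 11.459698, 14.0000]] (det J = 74.444582).
Solving J·Δ = −F gives Δ = (-19.7641, 9.7108, 10.2872).
Then the next iterate is (x, y, z)₁ = (-17.7641, 10.7108, 13.2872).

(-17.7641, 10.7108, 13.2872)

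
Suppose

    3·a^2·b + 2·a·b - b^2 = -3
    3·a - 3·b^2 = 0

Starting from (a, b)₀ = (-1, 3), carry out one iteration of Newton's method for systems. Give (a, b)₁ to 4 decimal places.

At (-1, 3): F = (-3.0000, -30.0000).
Jacobian J = [[6·a·b + 2·b, 3·a^2 + 2·a - 2·b], [3, -6·b]].
At the point, J = [[-12.0000, -5.0000], [3.0000, -18.0000]] (det J = 231.0000).
Solving J·Δ = −F gives Δ = (0.4156, -1.5974).
Then the next iterate is (a, b)₁ = (-0.5844, 1.4026).

(-0.5844, 1.4026)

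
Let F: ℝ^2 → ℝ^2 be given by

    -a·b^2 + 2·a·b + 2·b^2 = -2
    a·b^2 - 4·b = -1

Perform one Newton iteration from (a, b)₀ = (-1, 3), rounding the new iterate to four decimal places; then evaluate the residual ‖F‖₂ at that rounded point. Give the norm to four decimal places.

10.0859

At (-1, 3): F = (23.0000, -20.0000).
Jacobian J = [[-b^2 + 2·b, -2·a·b + 2·a + 4·b], [b^2, 2·a·b - 4]].
At the point, J = [[-3.0000, 16.0000], [9.0000, -10.0000]] (det J = -114.0000).
Solving J·Δ = −F gives Δ = (0.7895, -1.2895).
Then the next iterate is (a, b)₁ = (-0.2105, 1.7105).
Re-evaluating at (-0.2105, 1.7105): F = (7.747383, -6.457883), so ‖F‖₂ = 10.0859.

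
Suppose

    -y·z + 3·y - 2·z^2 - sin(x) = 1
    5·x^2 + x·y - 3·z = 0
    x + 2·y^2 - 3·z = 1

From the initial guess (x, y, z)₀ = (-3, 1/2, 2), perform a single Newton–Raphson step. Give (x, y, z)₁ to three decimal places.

At (-3, 1/2, 2): F = (-8.35888, 37.500, -9.500).
Jacobian J = [[-cos(x), -z + 3, -y - 4·z], [10·x + y, x, -3], [1, 4·y, -3]].
At the point, J = [[0.98999, 1.000, -8.500], [-29.500, -3.000, -3.000], [1.000, 2.000, -3.000]] (det J = 399.34989).
Solving J·Δ = −F gives Δ = (0.951, 3.601, -0.449).
Then the next iterate is (x, y, z)₁ = (-2.049, 4.101, 1.551).

(-2.049, 4.101, 1.551)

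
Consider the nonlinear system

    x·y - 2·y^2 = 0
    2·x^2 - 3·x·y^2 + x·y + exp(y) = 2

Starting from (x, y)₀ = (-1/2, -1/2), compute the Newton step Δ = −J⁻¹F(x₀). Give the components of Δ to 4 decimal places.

(-0.1348, 0.1217)

At (-1/2, -1/2): F = (-0.2500, -0.268469).
Jacobian J = [[y, x - 4·y], [4·x - 3·y^2 + y, -6·x·y + x + exp(y)]].
At the point, J = [[-0.5000, 1.5000], [-3.2500, -1.393469]] (det J = 5.571735).
Solving J·Δ = −F gives Δ = (-0.1348, 0.1217).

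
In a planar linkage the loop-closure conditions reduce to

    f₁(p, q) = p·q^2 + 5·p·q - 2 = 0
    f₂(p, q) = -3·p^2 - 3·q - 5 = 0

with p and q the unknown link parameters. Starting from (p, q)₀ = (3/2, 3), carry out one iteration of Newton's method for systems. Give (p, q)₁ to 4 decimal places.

(-1.6422, 5.5098)

At (3/2, 3): F = (34.0000, -20.7500).
Jacobian J = [[q^2 + 5·q, 2·p·q + 5·p], [-6·p, -3]].
At the point, J = [[24.0000, 16.5000], [-9.0000, -3.0000]] (det J = 76.5000).
Solving J·Δ = −F gives Δ = (-3.1422, 2.5098).
Then the next iterate is (p, q)₁ = (-1.6422, 5.5098).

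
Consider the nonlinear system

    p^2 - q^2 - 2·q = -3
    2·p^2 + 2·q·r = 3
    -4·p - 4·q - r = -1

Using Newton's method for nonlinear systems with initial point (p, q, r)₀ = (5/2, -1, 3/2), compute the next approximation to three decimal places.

(0.450, 0.582, -3.127)

At (5/2, -1, 3/2): F = (10.250, 6.500, -6.500).
Jacobian J = [[2·p, -2·q - 2, 0], [4·p, 2·r, 2·q], [-4, -4, -1]].
At the point, J = [[5.000, 0.000, 0.000], [10.000, 3.000, -2.000], [-4.000, -4.000, -1.000]] (det J = -55.000).
Solving J·Δ = −F gives Δ = (-2.050, 1.582, -4.627).
Then the next iterate is (p, q, r)₁ = (0.450, 0.582, -3.127).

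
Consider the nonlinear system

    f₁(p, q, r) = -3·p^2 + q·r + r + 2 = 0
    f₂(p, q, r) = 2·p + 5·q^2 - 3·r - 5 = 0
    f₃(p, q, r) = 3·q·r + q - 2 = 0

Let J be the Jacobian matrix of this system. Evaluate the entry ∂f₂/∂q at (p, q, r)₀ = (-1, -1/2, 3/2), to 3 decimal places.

-5.000

∂f₂/∂q = 10·q.
At (-1, -1/2, 3/2) this is -5.000.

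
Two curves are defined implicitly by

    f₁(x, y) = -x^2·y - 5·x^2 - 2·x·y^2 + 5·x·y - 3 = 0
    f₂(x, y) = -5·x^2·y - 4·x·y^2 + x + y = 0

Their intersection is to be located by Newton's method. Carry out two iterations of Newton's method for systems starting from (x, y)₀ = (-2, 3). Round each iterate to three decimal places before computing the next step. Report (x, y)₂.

(0.277, 0.627)

At (-2, 3): F = (-29.000, 13.000).
Jacobian J = [[-2·x·y - 10·x - 2·y^2 + 5·y, -x^2 - 4·x·y + 5·x], [-10·x·y - 4·y^2 + 1, -5·x^2 - 8·x·y + 1]].
At the point, J = [[29.000, 10.000], [25.000, 29.000]] (det J = 591.000).
Solving J·Δ = −F gives Δ = (1.643, -1.865).
Then the next iterate is (x, y)₁ = (-0.357, 1.135).
Round to (-0.357, 1.135) and repeat: F = (-4.88808, 1.89431), J = [[7.47894, -0.29167], [-0.10095, 3.60431]].
Δ = (0.634, -0.508), so (x, y)₂ = (0.277, 0.627).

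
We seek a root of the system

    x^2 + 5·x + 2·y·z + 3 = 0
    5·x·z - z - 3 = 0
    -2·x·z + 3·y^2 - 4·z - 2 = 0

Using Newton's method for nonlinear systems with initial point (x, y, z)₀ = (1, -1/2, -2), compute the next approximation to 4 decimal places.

(0.1696, 0.6283, -1.3261)

At (1, -1/2, -2): F = (11.0000, -11.0000, 10.7500).
Jacobian J = [[2·x + 5, 2·z, 2·y], [5·z, 0, 5·x - 1], [-2·z, 6·y, -2·x - 4]].
At the point, J = [[7.0000, -4.0000, -1.0000], [-10.0000, 0.0000, 4.0000], [4.0000, -3.0000, -6.0000]] (det J = 230.0000).
Solving J·Δ = −F gives Δ = (-0.8304, 1.1283, 0.6739).
Then the next iterate is (x, y, z)₁ = (0.1696, 0.6283, -1.3261).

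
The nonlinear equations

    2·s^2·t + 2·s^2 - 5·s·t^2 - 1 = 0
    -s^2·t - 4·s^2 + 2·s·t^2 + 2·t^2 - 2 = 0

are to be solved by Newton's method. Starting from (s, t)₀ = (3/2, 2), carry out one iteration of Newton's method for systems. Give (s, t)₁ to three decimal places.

At (3/2, 2): F = (-17.500, 4.500).
Jacobian J = [[4·s·t + 4·s - 5·t^2, 2·s^2 - 10·s·t], [-2·s·t - 8·s + 2·t^2, -s^2 + 4·s·t + 4·t]].
At the point, J = [[-2.000, -25.500], [-10.000, 17.750]] (det J = -290.500).
Solving J·Δ = −F gives Δ = (-0.674, -0.633).
Then the next iterate is (s, t)₁ = (0.826, 1.367).

(0.826, 1.367)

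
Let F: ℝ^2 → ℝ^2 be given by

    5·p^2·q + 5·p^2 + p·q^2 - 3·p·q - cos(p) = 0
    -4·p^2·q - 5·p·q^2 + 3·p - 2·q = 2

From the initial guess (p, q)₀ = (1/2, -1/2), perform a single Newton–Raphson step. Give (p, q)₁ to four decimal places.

At (1/2, -1/2): F = (0.622417, 0.3750).
Jacobian J = [[10·p·q + 10·p + q^2 - 3·q + sin(p), 5·p^2 + 2·p·q - 3·p], [-8·p·q - 5·q^2 + 3, -4·p^2 - 10·p·q - 2]].
At the point, J = [[4.729426, -0.7500], [3.7500, -0.5000]] (det J = 0.447787).
Solving J·Δ = −F gives Δ = (0.0669, 1.2518).
Then the next iterate is (p, q)₁ = (0.5669, 0.7518).

(0.5669, 0.7518)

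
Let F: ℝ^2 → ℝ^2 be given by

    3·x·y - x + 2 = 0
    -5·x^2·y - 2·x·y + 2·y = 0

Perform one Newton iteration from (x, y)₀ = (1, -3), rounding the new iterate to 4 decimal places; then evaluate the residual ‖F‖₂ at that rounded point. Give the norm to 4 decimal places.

At (1, -3): F = (-8.0000, 15.0000).
Jacobian J = [[3·y - 1, 3·x], [-10·x·y - 2·y, -5·x^2 - 2·x + 2]].
At the point, J = [[-10.0000, 3.0000], [36.0000, -5.0000]] (det J = -58.0000).
Solving J·Δ = −F gives Δ = (-0.0862, 2.3793).
Then the next iterate is (x, y)₁ = (0.9138, -0.6207).
Re-evaluating at (0.9138, -0.6207): F = (-0.615387, 2.484508), so ‖F‖₂ = 2.5596.

2.5596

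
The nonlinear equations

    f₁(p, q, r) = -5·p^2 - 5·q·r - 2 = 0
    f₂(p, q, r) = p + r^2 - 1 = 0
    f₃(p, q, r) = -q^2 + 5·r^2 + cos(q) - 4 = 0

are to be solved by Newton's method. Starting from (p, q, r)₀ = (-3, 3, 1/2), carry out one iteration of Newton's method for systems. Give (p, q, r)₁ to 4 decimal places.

(-0.5934, 2.0192, 1.8434)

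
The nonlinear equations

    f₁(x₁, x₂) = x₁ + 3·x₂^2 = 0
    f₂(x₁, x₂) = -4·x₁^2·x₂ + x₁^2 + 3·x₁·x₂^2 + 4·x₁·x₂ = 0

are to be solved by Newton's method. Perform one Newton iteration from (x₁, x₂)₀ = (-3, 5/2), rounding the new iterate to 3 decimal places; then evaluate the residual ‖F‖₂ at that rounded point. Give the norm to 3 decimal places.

48.136

At (-3, 5/2): F = (15.750, -167.250).
Jacobian J = [[1, 6·x₂], [-8·x₁·x₂ + 2·x₁ + 3·x₂^2 + 4·x₂, -4·x₁^2 + 6·x₁·x₂ + 4·x₁]].
At the point, J = [[1.000, 15.000], [82.750, -93.000]] (det J = -1334.250).
Solving J·Δ = −F gives Δ = (0.782, -1.102).
Then the next iterate is (x₁, x₂)₁ = (-2.218, 1.398).
Re-evaluating at (-2.218, 1.398): F = (3.64521, -47.99811), so ‖F‖₂ = 48.136.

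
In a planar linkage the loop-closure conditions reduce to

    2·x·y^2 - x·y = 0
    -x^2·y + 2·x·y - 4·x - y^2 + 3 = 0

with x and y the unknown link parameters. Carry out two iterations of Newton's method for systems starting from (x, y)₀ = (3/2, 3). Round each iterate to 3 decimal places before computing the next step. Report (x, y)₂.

(0.234, 1.855)

At (3/2, 3): F = (22.500, -9.750).
Jacobian J = [[2·y^2 - y, 4·x·y - x], [-2·x·y + 2·y - 4, -x^2 + 2·x - 2·y]].
At the point, J = [[15.000, 16.500], [-7.000, -5.250]] (det J = 36.750).
Solving J·Δ = −F gives Δ = (-1.163, -0.306).
Then the next iterate is (x, y)₁ = (0.337, 2.694).
Round to (0.337, 2.694) and repeat: F = (3.98377, -4.09583), J = [[11.82127, 3.29451], [-0.42776, -4.82757]].
Δ = (-0.103, -0.839), so (x, y)₂ = (0.234, 1.855).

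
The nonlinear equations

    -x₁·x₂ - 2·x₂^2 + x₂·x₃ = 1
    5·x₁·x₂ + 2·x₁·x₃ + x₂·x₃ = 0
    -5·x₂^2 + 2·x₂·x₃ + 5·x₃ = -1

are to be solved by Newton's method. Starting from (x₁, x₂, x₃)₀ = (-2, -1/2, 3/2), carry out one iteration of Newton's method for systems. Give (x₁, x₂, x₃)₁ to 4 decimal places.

At (-2, -1/2, 3/2): F = (-3.2500, -1.7500, 5.7500).
Jacobian J = [[-x₂, -x₁ - 4·x₂ + x₃, x₂], [5·x₂ + 2·x₃, 5·x₁ + x₃, 2·x₁ + x₂], [0, -10·x₂ + 2·x₃, 2·x₂ + 5]].
At the point, J = [[0.5000, 5.5000, -0.5000], [0.5000, -8.5000, -4.5000], [0.0000, 8.0000, 4.0000]] (det J = -12.0000).
Solving J·Δ = −F gives Δ = (-10.6458, 1.2083, -3.8542).
Then the next iterate is (x₁, x₂, x₃)₁ = (-12.6458, 0.7083, -2.3542).

(-12.6458, 0.7083, -2.3542)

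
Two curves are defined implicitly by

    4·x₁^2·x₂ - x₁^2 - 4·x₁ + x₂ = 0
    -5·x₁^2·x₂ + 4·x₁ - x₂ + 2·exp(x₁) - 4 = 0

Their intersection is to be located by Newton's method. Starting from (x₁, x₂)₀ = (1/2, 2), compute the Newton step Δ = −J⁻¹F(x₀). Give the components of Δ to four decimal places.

(1.8348, -3.6272)

At (1/2, 2): F = (1.7500, -3.202557).
Jacobian J = [[8·x₁·x₂ - 2·x₁ - 4, 4·x₁^2 + 1], [-10·x₁·x₂ + 2·exp(x₁) + 4, -5·x₁^2 - 1]].
At the point, J = [[3.0000, 2.0000], [-2.702557, -2.2500]] (det J = -1.344885).
Solving J·Δ = −F gives Δ = (1.8348, -3.6272).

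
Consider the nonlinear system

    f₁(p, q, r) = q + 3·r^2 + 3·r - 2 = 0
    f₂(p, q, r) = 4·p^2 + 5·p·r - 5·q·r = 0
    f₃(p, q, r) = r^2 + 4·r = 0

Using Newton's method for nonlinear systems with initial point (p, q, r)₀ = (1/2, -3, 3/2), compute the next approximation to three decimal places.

(5.071, 4.893, 0.321)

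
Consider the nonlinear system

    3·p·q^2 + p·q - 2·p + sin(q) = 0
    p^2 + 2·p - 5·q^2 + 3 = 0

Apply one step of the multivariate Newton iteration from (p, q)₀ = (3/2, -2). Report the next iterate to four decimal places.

(1.4058, -1.3889)

At (3/2, -2): F = (11.090703, -11.7500).
Jacobian J = [[3·q^2 + q - 2, 6·p·q + p + cos(q)], [2·p + 2, -10·q]].
At the point, J = [[8.0000, -16.916147], [5.0000, 20.0000]] (det J = 244.580734).
Solving J·Δ = −F gives Δ = (-0.0942, 0.6111).
Then the next iterate is (p, q)₁ = (1.4058, -1.3889).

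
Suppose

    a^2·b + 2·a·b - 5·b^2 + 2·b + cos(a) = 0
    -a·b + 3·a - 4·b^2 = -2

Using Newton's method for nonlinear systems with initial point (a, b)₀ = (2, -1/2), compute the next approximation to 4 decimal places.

(-0.2105, -0.6317)

At (2, -1/2): F = (-6.666147, 8.0000).
Jacobian J = [[2·a·b + 2·b - sin(a), a^2 + 2·a - 10·b + 2], [-b + 3, -a - 8·b]].
At the point, J = [[-3.909297, 15.0000], [3.5000, 2.0000]] (det J = -60.318595).
Solving J·Δ = −F gives Δ = (-2.2105, -0.1317).
Then the next iterate is (a, b)₁ = (-0.2105, -0.6317).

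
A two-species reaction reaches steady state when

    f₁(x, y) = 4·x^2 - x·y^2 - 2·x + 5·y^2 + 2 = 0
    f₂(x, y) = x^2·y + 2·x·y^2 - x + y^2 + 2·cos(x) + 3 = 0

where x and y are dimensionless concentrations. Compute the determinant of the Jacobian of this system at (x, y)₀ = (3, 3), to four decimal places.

J = [[8·x - y^2 - 2, -2·x·y + 10·y], [2·x·y + 2·y^2 - 2·sin(x) - 1, x^2 + 4·x·y + 2·y]].
At the point, J = [[13.0000, 12.0000], [34.717760, 51.0000]].
det J = 246.3869.

246.3869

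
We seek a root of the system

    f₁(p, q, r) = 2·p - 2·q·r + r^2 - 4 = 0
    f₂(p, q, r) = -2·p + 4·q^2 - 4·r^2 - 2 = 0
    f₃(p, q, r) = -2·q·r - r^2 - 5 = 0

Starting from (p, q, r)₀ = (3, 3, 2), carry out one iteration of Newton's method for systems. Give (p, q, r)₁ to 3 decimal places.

At (3, 3, 2): F = (-6.000, 12.000, -21.000).
Jacobian J = [[2, -2·r, -2·q + 2·r], [-2, 8·q, -8·r], [0, -2·r, -2·q - 2·r]].
At the point, J = [[2.000, -4.000, -2.000], [-2.000, 24.000, -16.000], [0.000, -4.000, -10.000]] (det J = -544.000).
Solving J·Δ = −F gives Δ = (-1.676, -1.610, -1.456).
Then the next iterate is (p, q, r)₁ = (1.324, 1.390, 0.544).

(1.324, 1.390, 0.544)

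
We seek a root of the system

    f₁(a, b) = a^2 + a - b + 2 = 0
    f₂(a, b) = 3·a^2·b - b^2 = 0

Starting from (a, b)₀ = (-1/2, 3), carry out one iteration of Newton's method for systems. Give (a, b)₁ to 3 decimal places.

(-0.521, 1.750)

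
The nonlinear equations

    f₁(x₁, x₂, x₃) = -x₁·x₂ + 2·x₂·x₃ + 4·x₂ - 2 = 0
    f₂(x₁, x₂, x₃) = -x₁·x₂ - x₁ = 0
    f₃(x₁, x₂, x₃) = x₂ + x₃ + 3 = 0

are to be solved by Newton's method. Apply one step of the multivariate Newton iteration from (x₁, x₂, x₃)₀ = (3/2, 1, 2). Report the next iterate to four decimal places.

(-0.8571, 2.1429, -5.1429)

At (3/2, 1, 2): F = (4.5000, -3.0000, 6.0000).
Jacobian J = [[-x₂, -x₁ + 2·x₃ + 4, 2·x₂], [-x₂ - 1, -x₁, 0], [0, 1, 1]].
At the point, J = [[-1.0000, 6.5000, 2.0000], [-2.0000, -1.5000, 0.0000], [0.0000, 1.0000, 1.0000]] (det J = 10.5000).
Solving J·Δ = −F gives Δ = (-2.3571, 1.1429, -7.1429).
Then the next iterate is (x₁, x₂, x₃)₁ = (-0.8571, 2.1429, -5.1429).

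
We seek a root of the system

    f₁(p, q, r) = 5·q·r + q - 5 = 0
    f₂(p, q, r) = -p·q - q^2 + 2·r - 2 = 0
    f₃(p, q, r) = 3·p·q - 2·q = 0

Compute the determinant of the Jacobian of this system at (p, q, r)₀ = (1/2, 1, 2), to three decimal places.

J = [[0, 5·r + 1, 5·q], [-q, -p - 2·q, 2], [3·q, 3·p - 2, 0]].
At the point, J = [[0.000, 11.000, 5.000], [-1.000, -2.500, 2.000], [3.000, -0.500, 0.000]].
det J = 106.000.

106.000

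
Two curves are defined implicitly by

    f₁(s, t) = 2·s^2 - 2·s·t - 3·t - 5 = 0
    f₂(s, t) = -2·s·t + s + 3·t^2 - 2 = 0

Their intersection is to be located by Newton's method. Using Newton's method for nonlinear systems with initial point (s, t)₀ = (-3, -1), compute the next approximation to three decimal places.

(-0.333, 4.556)

At (-3, -1): F = (10.000, -8.000).
Jacobian J = [[4·s - 2·t, -2·s - 3], [-2·t + 1, -2·s + 6·t]].
At the point, J = [[-10.000, 3.000], [3.000, 0.000]] (det J = -9.000).
Solving J·Δ = −F gives Δ = (2.667, 5.556).
Then the next iterate is (s, t)₁ = (-0.333, 4.556).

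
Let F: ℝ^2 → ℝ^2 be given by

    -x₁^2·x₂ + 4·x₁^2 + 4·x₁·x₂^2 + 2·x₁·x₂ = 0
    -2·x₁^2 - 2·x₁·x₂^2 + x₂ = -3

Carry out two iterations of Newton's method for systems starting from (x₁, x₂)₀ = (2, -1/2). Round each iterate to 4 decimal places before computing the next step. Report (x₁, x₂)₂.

At (2, -1/2): F = (18.0000, -6.5000).
Jacobian J = [[-2·x₁·x₂ + 8·x₁ + 4·x₂^2 + 2·x₂, -x₁^2 + 8·x₁·x₂ + 2·x₁], [-4·x₁ - 2·x₂^2, -4·x₁·x₂ + 1]].
At the point, J = [[18.0000, -8.0000], [-8.5000, 5.0000]] (det J = 22.0000).
Solving J·Δ = −F gives Δ = (-1.7273, -1.6364).
Then the next iterate is (x₁, x₂)₁ = (0.2727, -2.1364).
Round to (0.2727, -2.1364) and repeat: F = (4.269777, -1.774448), J = [[17.330812, -4.189736], [-10.219210, 3.330385]].
Δ = (-0.4553, -0.8644), so (x₁, x₂)₂ = (-0.1826, -3.0008).

(-0.1826, -3.0008)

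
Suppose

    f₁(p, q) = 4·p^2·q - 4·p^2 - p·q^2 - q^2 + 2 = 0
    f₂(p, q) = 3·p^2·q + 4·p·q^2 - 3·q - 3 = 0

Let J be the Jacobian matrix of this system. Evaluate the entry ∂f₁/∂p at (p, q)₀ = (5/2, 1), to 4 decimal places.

∂f₁/∂p = 8·p·q - 8·p - q^2.
At (5/2, 1) this is -1.0000.

-1.0000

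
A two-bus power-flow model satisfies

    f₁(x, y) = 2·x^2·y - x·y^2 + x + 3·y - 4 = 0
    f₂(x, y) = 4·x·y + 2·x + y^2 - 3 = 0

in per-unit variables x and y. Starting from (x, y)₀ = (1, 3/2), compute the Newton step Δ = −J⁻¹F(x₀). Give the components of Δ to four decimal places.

At (1, 3/2): F = (2.2500, 7.2500).
Jacobian J = [[4·x·y - y^2 + 1, 2·x^2 - 2·x·y + 3], [4·y + 2, 4·x + 2·y]].
At the point, J = [[4.7500, 2.0000], [8.0000, 7.0000]] (det J = 17.2500).
Solving J·Δ = −F gives Δ = (-0.0725, -0.9529).

(-0.0725, -0.9529)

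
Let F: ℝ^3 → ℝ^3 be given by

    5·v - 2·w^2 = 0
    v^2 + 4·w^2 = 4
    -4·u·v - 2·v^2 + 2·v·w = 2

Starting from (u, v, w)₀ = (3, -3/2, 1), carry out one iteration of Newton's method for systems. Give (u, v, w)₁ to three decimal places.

At (3, -3/2, 1): F = (-9.500, 2.250, 8.500).
Jacobian J = [[0, 5, -4·w], [0, 2·v, 8·w], [-4·v, -4·u - 4·v + 2·w, 2·v]].
At the point, J = [[0.000, 5.000, -4.000], [0.000, -3.000, 8.000], [6.000, -4.000, -3.000]] (det J = 168.000).
Solving J·Δ = −F gives Δ = (0.487, 2.393, 0.616).
Then the next iterate is (u, v, w)₁ = (3.487, 0.893, 1.616).

(3.487, 0.893, 1.616)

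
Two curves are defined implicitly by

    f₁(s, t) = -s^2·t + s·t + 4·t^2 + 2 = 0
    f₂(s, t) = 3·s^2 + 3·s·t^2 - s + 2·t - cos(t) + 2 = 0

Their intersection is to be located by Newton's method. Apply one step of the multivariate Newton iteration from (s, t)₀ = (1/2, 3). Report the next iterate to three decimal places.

(0.330, 1.402)

At (1/2, 3): F = (38.750, 22.73999).
Jacobian J = [[-2·s·t + t, -s^2 + s + 8·t], [6·s + 3·t^2 - 1, 6·s·t + sin(t) + 2]].
At the point, J = [[0.000, 24.250], [29.000, 11.14112]] (det J = -703.250).
Solving J·Δ = −F gives Δ = (-0.170, -1.598).
Then the next iterate is (s, t)₁ = (0.330, 1.402).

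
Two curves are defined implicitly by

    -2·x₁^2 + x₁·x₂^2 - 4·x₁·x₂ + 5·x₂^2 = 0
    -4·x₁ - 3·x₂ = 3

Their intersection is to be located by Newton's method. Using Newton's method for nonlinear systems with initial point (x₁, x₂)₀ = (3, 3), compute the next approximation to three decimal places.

(-1.286, 0.714)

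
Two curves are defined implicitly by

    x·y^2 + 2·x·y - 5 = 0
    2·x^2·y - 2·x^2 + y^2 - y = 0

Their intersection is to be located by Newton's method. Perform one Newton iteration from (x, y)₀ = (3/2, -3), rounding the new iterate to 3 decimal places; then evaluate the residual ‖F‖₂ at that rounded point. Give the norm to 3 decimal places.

0.190

At (3/2, -3): F = (-0.500, -6.000).
Jacobian J = [[y^2 + 2·y, 2·x·y + 2·x], [4·x·y - 4·x, 2·x^2 + 2·y - 1]].
At the point, J = [[3.000, -6.000], [-24.000, -2.500]] (det J = -151.500).
Solving J·Δ = −F gives Δ = (-0.229, -0.198).
Then the next iterate is (x, y)₁ = (1.271, -3.198).
Re-evaluating at (1.271, -3.198): F = (-0.13054, -0.13804), so ‖F‖₂ = 0.190.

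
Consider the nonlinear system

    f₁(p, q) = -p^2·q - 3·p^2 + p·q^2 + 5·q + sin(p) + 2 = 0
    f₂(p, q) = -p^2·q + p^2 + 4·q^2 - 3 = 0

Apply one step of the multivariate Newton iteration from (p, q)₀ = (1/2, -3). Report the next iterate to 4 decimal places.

(1.0476, -1.5076)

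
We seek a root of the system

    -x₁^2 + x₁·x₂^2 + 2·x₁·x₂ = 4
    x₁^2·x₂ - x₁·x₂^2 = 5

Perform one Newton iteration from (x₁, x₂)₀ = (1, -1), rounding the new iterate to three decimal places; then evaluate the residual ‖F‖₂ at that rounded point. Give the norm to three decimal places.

6.646

At (1, -1): F = (-6.000, -7.000).
Jacobian J = [[-2·x₁ + x₂^2 + 2·x₂, 2·x₁·x₂ + 2·x₁], [2·x₁·x₂ - x₂^2, x₁^2 - 2·x₁·x₂]].
At the point, J = [[-3.000, 0.000], [-3.000, 3.000]] (det J = -9.000).
Solving J·Δ = −F gives Δ = (-2.000, 0.333).
Then the next iterate is (x₁, x₂)₁ = (-1.000, -0.667).
Re-evaluating at (-1.000, -0.667): F = (-4.11089, -5.22211), so ‖F‖₂ = 6.646.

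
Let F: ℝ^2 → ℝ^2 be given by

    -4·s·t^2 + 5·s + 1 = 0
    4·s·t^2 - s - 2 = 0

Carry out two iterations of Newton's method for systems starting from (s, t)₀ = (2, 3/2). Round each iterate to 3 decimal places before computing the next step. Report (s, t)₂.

At (2, 3/2): F = (-7.000, 14.000).
Jacobian J = [[-4·t^2 + 5, -8·s·t], [4·t^2 - 1, 8·s·t]].
At the point, J = [[-4.000, -24.000], [8.000, 24.000]] (det J = 96.000).
Solving J·Δ = −F gives Δ = (-1.750, 0.000).
Then the next iterate is (s, t)₁ = (0.250, 1.500).
Round to (0.250, 1.500) and repeat: F = (0.000, 0.000), J = [[-4.000, -3.000], [8.000, 3.000]].
Δ = (0.000, 0.000), so (s, t)₂ = (0.250, 1.500).

(0.250, 1.500)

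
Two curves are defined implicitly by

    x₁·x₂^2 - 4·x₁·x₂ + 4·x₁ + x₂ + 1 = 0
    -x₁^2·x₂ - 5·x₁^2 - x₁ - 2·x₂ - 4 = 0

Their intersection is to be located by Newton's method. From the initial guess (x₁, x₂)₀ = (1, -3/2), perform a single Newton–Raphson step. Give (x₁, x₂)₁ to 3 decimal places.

At (1, -3/2): F = (11.750, -5.500).
Jacobian J = [[x₂^2 - 4·x₂ + 4, 2·x₁·x₂ - 4·x₁ + 1], [-2·x₁·x₂ - 10·x₁ - 1, -x₁^2 - 2]].
At the point, J = [[12.250, -6.000], [-8.000, -3.000]] (det J = -84.750).
Solving J·Δ = −F gives Δ = (-0.805, 0.314).
Then the next iterate is (x₁, x₂)₁ = (0.195, -1.186).

(0.195, -1.186)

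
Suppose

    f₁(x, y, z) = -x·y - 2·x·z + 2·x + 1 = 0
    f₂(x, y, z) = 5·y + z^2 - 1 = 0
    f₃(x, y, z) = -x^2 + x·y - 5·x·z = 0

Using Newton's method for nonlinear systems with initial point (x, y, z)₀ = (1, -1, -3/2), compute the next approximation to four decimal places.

(0.2347, 0.1327, -0.8622)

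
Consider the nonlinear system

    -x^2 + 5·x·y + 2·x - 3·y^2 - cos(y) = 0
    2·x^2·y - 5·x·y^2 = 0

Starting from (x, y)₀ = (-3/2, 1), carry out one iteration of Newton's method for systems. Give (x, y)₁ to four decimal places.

(1.4729, 2.0616)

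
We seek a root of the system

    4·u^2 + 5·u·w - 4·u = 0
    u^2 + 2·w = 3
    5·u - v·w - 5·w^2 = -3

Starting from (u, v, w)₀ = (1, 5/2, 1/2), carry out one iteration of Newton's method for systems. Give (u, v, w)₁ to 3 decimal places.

At (1, 5/2, 1/2): F = (2.500, -1.000, 5.500).
Jacobian J = [[8·u + 5·w - 4, 0, 5·u], [2·u, 0, 2], [5, -w, -v - 10·w]].
At the point, J = [[6.500, 0.000, 5.000], [2.000, 0.000, 2.000], [5.000, -0.500, -7.500]] (det J = 1.500).
Solving J·Δ = −F gives Δ = (-3.333, -79.833, 3.833).
Then the next iterate is (u, v, w)₁ = (-2.333, -77.333, 4.333).

(-2.333, -77.333, 4.333)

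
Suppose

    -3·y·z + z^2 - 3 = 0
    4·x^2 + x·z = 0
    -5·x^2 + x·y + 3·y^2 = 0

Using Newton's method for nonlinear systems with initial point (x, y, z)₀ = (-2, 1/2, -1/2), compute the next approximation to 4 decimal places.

(-1.2963, 6.3241, 2.1944)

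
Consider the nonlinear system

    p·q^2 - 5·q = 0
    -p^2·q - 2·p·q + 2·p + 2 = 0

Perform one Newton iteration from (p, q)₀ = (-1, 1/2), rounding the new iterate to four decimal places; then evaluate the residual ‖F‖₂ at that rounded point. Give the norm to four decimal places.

0.2057

At (-1, 1/2): F = (-2.7500, 0.5000).
Jacobian J = [[q^2, 2·p·q - 5], [-2·p·q - 2·q + 2, -p^2 - 2·p]].
At the point, J = [[0.2500, -6.0000], [2.0000, 1.0000]] (det J = 12.2500).
Solving J·Δ = −F gives Δ = (-0.0204, -0.4592).
Then the next iterate is (p, q)₁ = (-1.0204, 0.0408).
Re-evaluating at (-1.0204, 0.0408): F = (-0.205699, -0.000017), so ‖F‖₂ = 0.2057.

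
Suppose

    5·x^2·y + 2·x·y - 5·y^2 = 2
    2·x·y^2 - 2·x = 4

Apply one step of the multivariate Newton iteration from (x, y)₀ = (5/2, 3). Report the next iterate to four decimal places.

At (5/2, 3): F = (61.7500, 36.0000).
Jacobian J = [[10·x·y + 2·y, 5·x^2 + 2·x - 10·y], [2·y^2 - 2, 4·x·y]].
At the point, J = [[81.0000, 6.2500], [16.0000, 30.0000]] (det J = 2330.0000).
Solving J·Δ = −F gives Δ = (-0.6985, -0.8275).
Then the next iterate is (x, y)₁ = (1.8015, 2.1725).

(1.8015, 2.1725)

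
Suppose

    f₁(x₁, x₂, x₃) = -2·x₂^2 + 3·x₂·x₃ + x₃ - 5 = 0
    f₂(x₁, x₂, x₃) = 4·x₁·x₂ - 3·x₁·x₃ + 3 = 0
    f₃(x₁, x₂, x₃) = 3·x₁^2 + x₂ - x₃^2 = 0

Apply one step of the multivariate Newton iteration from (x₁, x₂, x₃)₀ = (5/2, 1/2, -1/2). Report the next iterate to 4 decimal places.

At (5/2, 1/2, -1/2): F = (-6.7500, 11.7500, 19.0000).
Jacobian J = [[0, -4·x₂ + 3·x₃, 3·x₂ + 1], [4·x₂ - 3·x₃, 4·x₁, -3·x₁], [6·x₁, 1, -2·x₃]].
At the point, J = [[0.0000, -3.5000, 2.5000], [3.5000, 10.0000, -7.5000], [15.0000, 1.0000, 1.0000]] (det J = 39.7500).
Solving J·Δ = −F gives Δ = (0.6006, -12.7956, -15.2138).
Then the next iterate is (x₁, x₂, x₃)₁ = (3.1006, -12.2956, -15.7138).

(3.1006, -12.2956, -15.7138)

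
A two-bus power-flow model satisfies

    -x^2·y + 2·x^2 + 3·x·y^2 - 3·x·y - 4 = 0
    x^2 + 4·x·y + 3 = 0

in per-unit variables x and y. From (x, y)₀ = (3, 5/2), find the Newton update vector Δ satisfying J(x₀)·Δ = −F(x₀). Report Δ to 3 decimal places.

(-2.495, -0.173)

At (3, 5/2): F = (25.250, 42.000).
Jacobian J = [[-2·x·y + 4·x + 3·y^2 - 3·y, -x^2 + 6·x·y - 3·x], [2·x + 4·y, 4·x]].
At the point, J = [[8.250, 27.000], [16.000, 12.000]] (det J = -333.000).
Solving J·Δ = −F gives Δ = (-2.495, -0.173).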